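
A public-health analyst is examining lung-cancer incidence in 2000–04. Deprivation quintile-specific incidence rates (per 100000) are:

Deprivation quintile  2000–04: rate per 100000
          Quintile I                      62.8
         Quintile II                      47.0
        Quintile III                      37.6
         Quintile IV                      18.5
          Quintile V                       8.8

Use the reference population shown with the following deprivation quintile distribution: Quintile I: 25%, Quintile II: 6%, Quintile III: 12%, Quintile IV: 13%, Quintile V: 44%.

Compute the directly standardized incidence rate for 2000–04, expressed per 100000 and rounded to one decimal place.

Standard weights: 0.25, 0.06, 0.12, 0.13, 0.44.
Standardized rate: 0.2500×62.8 + 0.0600×47.0 + 0.1200×37.6 + 0.1300×18.5 + 0.4400×8.8 = 29.3090 per 100000.

29.3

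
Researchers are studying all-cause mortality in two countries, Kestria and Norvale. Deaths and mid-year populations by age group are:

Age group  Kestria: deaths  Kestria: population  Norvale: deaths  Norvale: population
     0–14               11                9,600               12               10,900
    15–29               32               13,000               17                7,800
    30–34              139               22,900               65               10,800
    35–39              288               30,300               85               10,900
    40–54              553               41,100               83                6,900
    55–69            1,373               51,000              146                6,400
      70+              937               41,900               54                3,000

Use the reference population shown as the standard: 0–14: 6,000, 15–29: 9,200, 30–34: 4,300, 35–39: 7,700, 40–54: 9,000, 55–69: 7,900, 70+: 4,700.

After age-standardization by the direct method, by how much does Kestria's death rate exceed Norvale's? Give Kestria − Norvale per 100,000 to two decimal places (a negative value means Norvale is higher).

Age-specific rates per 100,000 for Kestria: 114.58, 246.15, 606.99, 950.50, 1345.50, 2692.16, 2236.28.
For Norvale: 110.09, 217.95, 601.85, 779.82, 1202.90, 2281.25, 1800.00.
Standard total = 48,800; weights = 0.1230, 0.1885, 0.0881, 0.1578, 0.1844, 0.1619, 0.0963.
Kestria: 0.1230×114.58 + 0.1885×246.15 + 0.0881×606.99 + 0.1578×950.50 + 0.1844×1345.50 + 0.1619×2692.16 + 0.0963×2236.28 = 1163.2992 per 100,000.
Norvale: 0.1230×110.09 + 0.1885×217.95 + 0.0881×601.85 + 0.1578×779.82 + 0.1844×1202.90 + 0.1619×2281.25 + 0.0963×1800.00 = 995.2088 per 100,000.
Difference = 1163.2992 − 995.2088 = 168.0904.

168.09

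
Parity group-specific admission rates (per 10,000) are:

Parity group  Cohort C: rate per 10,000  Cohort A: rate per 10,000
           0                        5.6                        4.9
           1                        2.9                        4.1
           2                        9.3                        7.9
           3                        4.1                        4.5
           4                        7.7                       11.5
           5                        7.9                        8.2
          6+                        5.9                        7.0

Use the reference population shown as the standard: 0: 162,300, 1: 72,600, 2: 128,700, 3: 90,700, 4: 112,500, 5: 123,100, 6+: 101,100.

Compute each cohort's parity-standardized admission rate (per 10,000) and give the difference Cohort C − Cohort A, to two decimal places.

Standard total = 791,000; weights = 0.2052, 0.0918, 0.1627, 0.1147, 0.1422, 0.1556, 0.1278.
Cohort C: 0.2052×5.6 + 0.0918×2.9 + 0.1627×9.3 + 0.1147×4.1 + 0.1422×7.7 + 0.1556×7.9 + 0.1278×5.9 = 6.4772 per 10,000.
Cohort A: 0.2052×4.9 + 0.0918×4.1 + 0.1627×7.9 + 0.1147×4.5 + 0.1422×11.5 + 0.1556×8.2 + 0.1278×7.0 = 6.9895 per 10,000.
Difference = 6.4772 − 6.9895 = -0.5123.

-0.51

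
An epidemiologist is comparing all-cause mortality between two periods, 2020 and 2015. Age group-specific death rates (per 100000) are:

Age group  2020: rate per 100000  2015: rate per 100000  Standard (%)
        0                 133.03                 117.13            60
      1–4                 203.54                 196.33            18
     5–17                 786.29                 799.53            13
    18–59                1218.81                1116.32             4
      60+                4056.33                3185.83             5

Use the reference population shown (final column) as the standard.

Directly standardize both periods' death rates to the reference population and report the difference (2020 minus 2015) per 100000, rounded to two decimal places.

Standard weights: 0.60, 0.18, 0.13, 0.04, 0.05.
2020: 0.6000×133.03 + 0.1800×203.54 + 0.1300×786.29 + 0.0400×1218.81 + 0.0500×4056.33 = 470.2418 per 100000.
2015: 0.6000×117.13 + 0.1800×196.33 + 0.1300×799.53 + 0.0400×1116.32 + 0.0500×3185.83 = 413.5006 per 100000.
Difference = 470.2418 − 413.5006 = 56.7412.

56.74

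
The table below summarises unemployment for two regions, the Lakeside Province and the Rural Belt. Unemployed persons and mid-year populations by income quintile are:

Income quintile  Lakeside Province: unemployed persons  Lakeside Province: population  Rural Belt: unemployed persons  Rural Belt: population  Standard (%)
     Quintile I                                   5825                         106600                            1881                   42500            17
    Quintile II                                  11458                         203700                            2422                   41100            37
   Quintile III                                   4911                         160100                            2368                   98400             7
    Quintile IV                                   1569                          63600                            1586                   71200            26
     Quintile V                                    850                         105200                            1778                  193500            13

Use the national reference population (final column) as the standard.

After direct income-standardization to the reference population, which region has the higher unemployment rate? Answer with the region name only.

Income-specific rates per 1000 for the Lakeside Province: 54.644, 56.249, 30.675, 24.670, 8.080.
For the Rural Belt: 44.259, 58.929, 24.065, 22.275, 9.189.
Standard weights: 0.17, 0.37, 0.07, 0.26, 0.13.
The Lakeside Province: 0.1700×54.644 + 0.3700×56.249 + 0.0700×30.675 + 0.2600×24.670 + 0.1300×8.080 = 39.7134 per 1000.
The Rural Belt: 0.1700×44.259 + 0.3700×58.929 + 0.0700×24.065 + 0.2600×22.275 + 0.1300×9.189 = 37.9985 per 1000.

Lakeside Province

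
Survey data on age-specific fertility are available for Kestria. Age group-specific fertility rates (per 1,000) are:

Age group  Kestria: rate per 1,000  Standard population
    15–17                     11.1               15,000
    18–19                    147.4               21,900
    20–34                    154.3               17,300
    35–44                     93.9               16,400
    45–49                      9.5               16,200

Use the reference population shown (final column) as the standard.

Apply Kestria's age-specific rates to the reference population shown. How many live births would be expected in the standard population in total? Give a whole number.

Expected live births = Σ (standard pop × age-specific rate ÷ 1,000)
= 15,000×11.1/1,000 + 21,900×147.4/1,000 + 17,300×154.3/1,000 + 16,400×93.9/1,000 + 16,200×9.5/1,000
= 166.50 + 3228.06 + 2669.39 + 1539.96 + 153.90 = 7757.81.

7758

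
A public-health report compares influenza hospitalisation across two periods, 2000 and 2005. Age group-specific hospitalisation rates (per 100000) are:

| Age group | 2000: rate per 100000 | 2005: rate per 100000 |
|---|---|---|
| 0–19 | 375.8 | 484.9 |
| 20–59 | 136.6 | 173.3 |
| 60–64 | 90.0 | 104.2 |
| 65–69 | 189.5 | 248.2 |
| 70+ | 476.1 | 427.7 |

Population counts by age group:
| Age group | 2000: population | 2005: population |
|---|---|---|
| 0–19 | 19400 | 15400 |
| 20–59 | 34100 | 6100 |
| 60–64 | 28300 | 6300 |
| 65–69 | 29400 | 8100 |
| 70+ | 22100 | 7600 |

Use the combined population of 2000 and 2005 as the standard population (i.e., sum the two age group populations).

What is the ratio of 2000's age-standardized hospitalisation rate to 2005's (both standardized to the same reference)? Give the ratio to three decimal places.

Combined standard total = 176800; weights = 0.1968, 0.2274, 0.1957, 0.2121, 0.1680.
2000: 0.1968×375.8 + 0.2274×136.6 + 0.1957×90.0 + 0.2121×189.5 + 0.1680×476.1 = 242.8144 per 100000.
2005: 0.1968×484.9 + 0.2274×173.3 + 0.1957×104.2 + 0.2121×248.2 + 0.1680×427.7 = 279.7324 per 100000.
Ratio = 242.8144 ÷ 279.7324 = 0.86802.

0.868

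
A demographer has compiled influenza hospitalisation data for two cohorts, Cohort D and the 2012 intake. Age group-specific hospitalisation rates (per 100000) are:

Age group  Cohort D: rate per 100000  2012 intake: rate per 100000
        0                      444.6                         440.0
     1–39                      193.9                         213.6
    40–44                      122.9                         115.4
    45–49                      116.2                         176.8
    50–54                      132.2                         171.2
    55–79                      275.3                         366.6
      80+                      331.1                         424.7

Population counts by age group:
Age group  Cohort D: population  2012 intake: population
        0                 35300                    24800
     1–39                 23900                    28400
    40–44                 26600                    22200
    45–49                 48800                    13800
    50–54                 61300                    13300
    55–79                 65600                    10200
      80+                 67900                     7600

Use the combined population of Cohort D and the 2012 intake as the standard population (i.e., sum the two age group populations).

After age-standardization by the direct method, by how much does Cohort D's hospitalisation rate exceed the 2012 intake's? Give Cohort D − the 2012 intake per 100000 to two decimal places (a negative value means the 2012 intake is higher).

-46.87

Combined standard total = 449700; weights = 0.1336, 0.1163, 0.1085, 0.1392, 0.1659, 0.1686, 0.1679.
Cohort D: 0.1336×444.6 + 0.1163×193.9 + 0.1085×122.9 + 0.1392×116.2 + 0.1659×132.2 + 0.1686×275.3 + 0.1679×331.1 = 235.4036 per 100000.
The 2012 intake: 0.1336×440.0 + 0.1163×213.6 + 0.1085×115.4 + 0.1392×176.8 + 0.1659×171.2 + 0.1686×366.6 + 0.1679×424.7 = 282.2751 per 100000.
Difference = 235.4036 − 282.2751 = -46.8716.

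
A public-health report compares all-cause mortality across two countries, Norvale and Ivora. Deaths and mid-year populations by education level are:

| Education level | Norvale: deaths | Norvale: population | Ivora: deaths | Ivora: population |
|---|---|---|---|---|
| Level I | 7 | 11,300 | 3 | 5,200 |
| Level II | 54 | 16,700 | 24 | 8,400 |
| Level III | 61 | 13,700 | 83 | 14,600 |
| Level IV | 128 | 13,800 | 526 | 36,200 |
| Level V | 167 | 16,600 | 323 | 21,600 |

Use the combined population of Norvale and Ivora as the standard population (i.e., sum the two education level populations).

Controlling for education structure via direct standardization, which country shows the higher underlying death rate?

Ivora

Education-specific rates per 1,000 for Norvale: 0.619, 3.234, 4.453, 9.275, 10.060.
For Ivora: 0.577, 2.857, 5.685, 14.530, 14.954.
Combined standard total = 158,100; weights = 0.1044, 0.1588, 0.1790, 0.3163, 0.2416.
Norvale: 0.1044×0.619 + 0.1588×3.234 + 0.1790×4.453 + 0.3163×9.275 + 0.2416×10.060 = 6.7391 per 1,000.
Ivora: 0.1044×0.577 + 0.1588×2.857 + 0.1790×5.685 + 0.3163×14.530 + 0.2416×14.954 = 9.7398 per 1,000.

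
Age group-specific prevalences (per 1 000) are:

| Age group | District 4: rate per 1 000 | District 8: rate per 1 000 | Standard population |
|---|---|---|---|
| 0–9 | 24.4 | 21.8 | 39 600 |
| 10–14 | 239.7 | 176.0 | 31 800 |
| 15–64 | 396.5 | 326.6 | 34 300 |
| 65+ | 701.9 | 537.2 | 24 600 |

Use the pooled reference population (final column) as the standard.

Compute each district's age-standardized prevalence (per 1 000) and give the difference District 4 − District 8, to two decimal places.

Standard total = 130 300; weights = 0.3039, 0.2441, 0.2632, 0.1888.
District 4: 0.3039×24.4 + 0.2441×239.7 + 0.2632×396.5 + 0.1888×701.9 = 302.8042 per 1 000.
District 8: 0.3039×21.8 + 0.2441×176.0 + 0.2632×326.6 + 0.1888×537.2 = 236.9730 per 1 000.
Difference = 302.8042 − 236.9730 = 65.8312.

65.83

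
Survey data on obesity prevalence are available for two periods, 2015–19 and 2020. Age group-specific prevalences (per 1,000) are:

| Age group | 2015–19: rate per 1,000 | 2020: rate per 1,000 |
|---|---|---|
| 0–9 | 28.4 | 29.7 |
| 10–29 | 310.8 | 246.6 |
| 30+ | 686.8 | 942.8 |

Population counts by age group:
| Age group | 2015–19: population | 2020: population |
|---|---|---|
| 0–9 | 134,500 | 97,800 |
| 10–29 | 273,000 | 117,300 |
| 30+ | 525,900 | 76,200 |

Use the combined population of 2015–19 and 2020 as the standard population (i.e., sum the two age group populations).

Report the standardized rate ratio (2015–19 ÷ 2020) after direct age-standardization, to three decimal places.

Combined standard total = 1,224,700; weights = 0.1897, 0.3187, 0.4916.
2015–19: 0.1897×28.4 + 0.3187×310.8 + 0.4916×686.8 = 442.0877 per 1,000.
2020: 0.1897×29.7 + 0.3187×246.6 + 0.4916×942.8 = 547.7318 per 1,000.
Ratio = 442.0877 ÷ 547.7318 = 0.80712.

0.807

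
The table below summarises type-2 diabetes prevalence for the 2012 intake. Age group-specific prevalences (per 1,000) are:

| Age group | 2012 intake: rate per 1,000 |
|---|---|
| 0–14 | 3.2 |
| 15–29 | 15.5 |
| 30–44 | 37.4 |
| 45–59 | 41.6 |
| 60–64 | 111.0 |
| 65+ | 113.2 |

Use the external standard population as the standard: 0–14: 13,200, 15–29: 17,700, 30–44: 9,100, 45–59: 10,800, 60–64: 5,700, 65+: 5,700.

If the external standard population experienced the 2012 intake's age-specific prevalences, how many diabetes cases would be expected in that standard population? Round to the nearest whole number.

2384

Expected diabetes cases = Σ (standard pop × age-specific rate ÷ 1,000)
= 13,200×3.2/1,000 + 17,700×15.5/1,000 + 9,100×37.4/1,000 + 10,800×41.6/1,000 + 5,700×111.0/1,000 + 5,700×113.2/1,000
= 42.24 + 274.35 + 340.34 + 449.28 + 632.70 + 645.24 = 2384.15.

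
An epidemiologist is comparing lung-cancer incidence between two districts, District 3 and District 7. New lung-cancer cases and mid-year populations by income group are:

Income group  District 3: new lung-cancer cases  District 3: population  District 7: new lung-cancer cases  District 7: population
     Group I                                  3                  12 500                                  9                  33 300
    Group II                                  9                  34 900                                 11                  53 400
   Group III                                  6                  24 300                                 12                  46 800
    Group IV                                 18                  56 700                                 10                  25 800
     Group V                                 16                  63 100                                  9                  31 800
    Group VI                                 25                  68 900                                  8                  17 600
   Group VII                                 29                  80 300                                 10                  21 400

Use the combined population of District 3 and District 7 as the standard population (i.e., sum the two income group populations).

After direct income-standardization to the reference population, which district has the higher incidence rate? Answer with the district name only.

District 7

Income-specific rates per 100 000 for District 3: 24.00, 25.79, 24.69, 31.75, 25.36, 36.28, 36.11.
For District 7: 27.03, 20.60, 25.64, 38.76, 28.30, 45.45, 46.73.
Combined standard total = 570 800; weights = 0.0802, 0.1547, 0.1246, 0.1445, 0.1663, 0.1515, 0.1782.
District 3: 0.0802×24.00 + 0.1547×25.79 + 0.1246×24.69 + 0.1445×31.75 + 0.1663×25.36 + 0.1515×36.28 + 0.1782×36.11 = 29.7279 per 100 000.
District 7: 0.0802×27.03 + 0.1547×20.60 + 0.1246×25.64 + 0.1445×38.76 + 0.1663×28.30 + 0.1515×45.45 + 0.1782×46.73 = 34.0706 per 100 000.
The crude rates (31.11 vs 29.99) would put District 3 higher, but that reflects its income composition; once standardized to a common income structure, District 7 has the higher underlying rate.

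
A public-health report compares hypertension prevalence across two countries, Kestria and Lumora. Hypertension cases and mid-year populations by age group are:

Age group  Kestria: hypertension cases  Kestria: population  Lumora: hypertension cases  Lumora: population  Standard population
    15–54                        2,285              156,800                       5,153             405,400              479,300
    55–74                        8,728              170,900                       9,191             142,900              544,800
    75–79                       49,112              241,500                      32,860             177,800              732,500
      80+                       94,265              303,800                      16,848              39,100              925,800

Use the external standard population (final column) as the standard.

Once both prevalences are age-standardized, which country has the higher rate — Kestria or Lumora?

Lumora

Age-specific rates per 1,000 for Kestria: 14.573, 51.071, 203.362, 310.286.
For Lumora: 12.711, 64.318, 184.814, 430.895.
Standard total = 2,682,400; weights = 0.1787, 0.2031, 0.2731, 0.3451.
Kestria: 0.1787×14.573 + 0.2031×51.071 + 0.2731×203.362 + 0.3451×310.286 = 175.6017 per 1,000.
Lumora: 0.1787×12.711 + 0.2031×64.318 + 0.2731×184.814 + 0.3451×430.895 = 214.5213 per 1,000.
The crude rates (176.85 vs 83.71) would put Kestria higher, but that reflects its age composition; once standardized to a common age structure, Lumora has the higher underlying rate.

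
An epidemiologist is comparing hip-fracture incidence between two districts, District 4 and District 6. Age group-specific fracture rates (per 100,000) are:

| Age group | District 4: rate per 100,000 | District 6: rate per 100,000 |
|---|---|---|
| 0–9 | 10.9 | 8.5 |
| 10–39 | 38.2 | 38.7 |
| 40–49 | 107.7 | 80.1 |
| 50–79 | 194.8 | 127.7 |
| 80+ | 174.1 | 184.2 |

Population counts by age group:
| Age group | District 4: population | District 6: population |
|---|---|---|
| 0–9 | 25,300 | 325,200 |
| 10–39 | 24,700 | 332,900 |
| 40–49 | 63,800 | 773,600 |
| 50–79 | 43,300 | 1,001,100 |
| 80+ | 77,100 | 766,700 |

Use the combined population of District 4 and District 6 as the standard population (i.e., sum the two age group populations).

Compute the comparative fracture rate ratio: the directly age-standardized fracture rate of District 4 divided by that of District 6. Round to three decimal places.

Combined standard total = 3,433,700; weights = 0.1021, 0.1041, 0.2439, 0.3042, 0.2457.
District 4: 0.1021×10.9 + 0.1041×38.2 + 0.2439×107.7 + 0.3042×194.8 + 0.2457×174.1 = 133.3906 per 100,000.
District 6: 0.1021×8.5 + 0.1041×38.7 + 0.2439×80.1 + 0.3042×127.7 + 0.2457×184.2 = 108.5395 per 100,000.
Ratio = 133.3906 ÷ 108.5395 = 1.22896.

1.229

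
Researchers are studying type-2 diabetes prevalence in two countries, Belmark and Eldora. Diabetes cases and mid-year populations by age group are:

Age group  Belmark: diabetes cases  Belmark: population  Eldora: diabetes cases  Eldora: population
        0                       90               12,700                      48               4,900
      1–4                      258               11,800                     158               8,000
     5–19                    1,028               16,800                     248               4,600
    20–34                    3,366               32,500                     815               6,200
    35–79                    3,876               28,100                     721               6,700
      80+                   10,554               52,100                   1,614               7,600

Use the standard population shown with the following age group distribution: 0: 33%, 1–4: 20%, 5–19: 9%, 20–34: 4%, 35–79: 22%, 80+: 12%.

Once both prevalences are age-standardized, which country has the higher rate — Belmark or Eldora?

Belmark

Age-specific rates per 1,000 for Belmark: 7.087, 21.864, 61.190, 103.569, 137.936, 202.572.
For Eldora: 9.796, 19.750, 53.913, 131.452, 107.612, 212.368.
Standard weights: 0.33, 0.20, 0.09, 0.04, 0.22, 0.12.
Belmark: 0.3300×7.087 + 0.2000×21.864 + 0.0900×61.190 + 0.0400×103.569 + 0.2200×137.936 + 0.1200×202.572 = 71.0159 per 1,000.
Eldora: 0.3300×9.796 + 0.2000×19.750 + 0.0900×53.913 + 0.0400×131.452 + 0.2200×107.612 + 0.1200×212.368 = 66.4517 per 1,000.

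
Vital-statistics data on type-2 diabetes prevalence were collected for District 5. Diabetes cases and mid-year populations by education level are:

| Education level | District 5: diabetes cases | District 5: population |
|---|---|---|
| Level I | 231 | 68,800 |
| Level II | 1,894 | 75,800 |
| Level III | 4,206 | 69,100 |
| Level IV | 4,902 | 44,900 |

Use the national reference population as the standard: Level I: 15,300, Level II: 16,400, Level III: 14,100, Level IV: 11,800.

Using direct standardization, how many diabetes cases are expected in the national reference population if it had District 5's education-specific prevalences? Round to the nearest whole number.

Education-specific rates per 1,000 for District 5: 3.358, 24.987, 60.868, 109.176.
Expected diabetes cases = Σ (standard pop × education-specific rate ÷ 1,000)
= 15,300×3.358/1,000 + 16,400×24.987/1,000 + 14,100×60.868/1,000 + 11,800×109.176/1,000
= 51.37 + 409.78 + 858.24 + 1288.28 = 2607.67.

2608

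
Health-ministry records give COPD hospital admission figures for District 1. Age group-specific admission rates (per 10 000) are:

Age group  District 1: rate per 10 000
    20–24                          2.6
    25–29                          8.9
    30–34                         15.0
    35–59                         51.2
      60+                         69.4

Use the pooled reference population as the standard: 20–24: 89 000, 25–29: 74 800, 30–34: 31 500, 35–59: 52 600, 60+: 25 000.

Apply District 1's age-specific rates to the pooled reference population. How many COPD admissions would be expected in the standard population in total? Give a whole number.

Expected COPD admissions = Σ (standard pop × age-specific rate ÷ 10 000)
= 89 000×2.6/10 000 + 74 800×8.9/10 000 + 31 500×15.0/10 000 + 52 600×51.2/10 000 + 25 000×69.4/10 000
= 23.14 + 66.57 + 47.25 + 269.31 + 173.50 = 579.77.

580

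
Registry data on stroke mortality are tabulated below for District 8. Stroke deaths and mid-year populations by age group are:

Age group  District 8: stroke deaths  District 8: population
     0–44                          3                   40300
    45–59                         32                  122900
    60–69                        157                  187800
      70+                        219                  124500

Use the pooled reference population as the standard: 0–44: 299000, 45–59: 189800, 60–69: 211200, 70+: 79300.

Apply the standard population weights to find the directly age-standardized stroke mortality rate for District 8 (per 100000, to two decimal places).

49.75

Age-specific rates per 100000 for District 8: 7.44, 26.04, 83.60, 175.90.
Standard total = 779300; weights = 0.3837, 0.2436, 0.2710, 0.1018.
Standardized rate: 0.3837×7.44 + 0.2436×26.04 + 0.2710×83.60 + 0.1018×175.90 = 49.7537 per 100000.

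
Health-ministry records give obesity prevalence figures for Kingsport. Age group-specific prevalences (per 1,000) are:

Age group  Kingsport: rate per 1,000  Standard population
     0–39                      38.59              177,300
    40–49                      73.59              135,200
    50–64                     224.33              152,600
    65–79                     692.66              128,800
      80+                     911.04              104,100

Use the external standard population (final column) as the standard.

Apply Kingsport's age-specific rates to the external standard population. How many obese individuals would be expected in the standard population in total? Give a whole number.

Expected obese individuals = Σ (standard pop × age-specific rate ÷ 1,000)
= 177,300×38.59/1,000 + 135,200×73.59/1,000 + 152,600×224.33/1,000 + 128,800×692.66/1,000 + 104,100×911.04/1,000
= 6842.01 + 9949.37 + 34232.76 + 89214.61 + 94839.26 = 235078.01.

235078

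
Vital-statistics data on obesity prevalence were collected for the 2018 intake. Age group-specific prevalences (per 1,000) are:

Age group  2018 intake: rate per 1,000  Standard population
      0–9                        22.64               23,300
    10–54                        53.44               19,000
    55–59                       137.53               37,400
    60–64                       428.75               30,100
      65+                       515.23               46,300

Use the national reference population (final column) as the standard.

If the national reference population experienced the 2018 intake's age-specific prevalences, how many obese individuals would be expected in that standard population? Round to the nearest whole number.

43447

Expected obese individuals = Σ (standard pop × age-specific rate ÷ 1,000)
= 23,300×22.64/1,000 + 19,000×53.44/1,000 + 37,400×137.53/1,000 + 30,100×428.75/1,000 + 46,300×515.23/1,000
= 527.51 + 1015.36 + 5143.62 + 12905.38 + 23855.15 = 43447.02.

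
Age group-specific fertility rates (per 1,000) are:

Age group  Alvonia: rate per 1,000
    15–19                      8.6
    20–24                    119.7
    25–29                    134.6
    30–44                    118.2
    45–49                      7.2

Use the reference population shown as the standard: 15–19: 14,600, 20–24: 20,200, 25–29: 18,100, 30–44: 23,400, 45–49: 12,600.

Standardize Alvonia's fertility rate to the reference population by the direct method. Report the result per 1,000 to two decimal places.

Standard total = 88,900; weights = 0.1642, 0.2272, 0.2036, 0.2632, 0.1417.
Standardized rate: 0.1642×8.6 + 0.2272×119.7 + 0.2036×134.6 + 0.2632×118.2 + 0.1417×7.2 = 88.1480 per 1,000.

88.15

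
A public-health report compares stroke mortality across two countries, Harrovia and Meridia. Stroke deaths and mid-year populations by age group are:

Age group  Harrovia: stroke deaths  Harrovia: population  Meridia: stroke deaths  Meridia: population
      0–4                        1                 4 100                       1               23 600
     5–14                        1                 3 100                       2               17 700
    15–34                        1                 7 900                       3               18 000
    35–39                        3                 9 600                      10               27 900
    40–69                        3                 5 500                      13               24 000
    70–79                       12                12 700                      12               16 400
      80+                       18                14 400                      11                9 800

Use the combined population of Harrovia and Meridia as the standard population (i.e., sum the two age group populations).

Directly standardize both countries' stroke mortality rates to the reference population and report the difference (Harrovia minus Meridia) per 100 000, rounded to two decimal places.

8.52

Age-specific rates per 100 000 for Harrovia: 24.39, 32.26, 12.66, 31.25, 54.55, 94.49, 125.00.
For Meridia: 4.24, 11.30, 16.67, 35.84, 54.17, 73.17, 112.24.
Combined standard total = 194 700; weights = 0.1423, 0.1068, 0.1330, 0.1926, 0.1515, 0.1495, 0.1243.
Harrovia: 0.1423×24.39 + 0.1068×32.26 + 0.1330×12.66 + 0.1926×31.25 + 0.1515×54.55 + 0.1495×94.49 + 0.1243×125.00 = 52.5424 per 100 000.
Meridia: 0.1423×4.24 + 0.1068×11.30 + 0.1330×16.67 + 0.1926×35.84 + 0.1515×54.17 + 0.1495×73.17 + 0.1243×112.24 = 44.0250 per 100 000.
Difference = 52.5424 − 44.0250 = 8.5174.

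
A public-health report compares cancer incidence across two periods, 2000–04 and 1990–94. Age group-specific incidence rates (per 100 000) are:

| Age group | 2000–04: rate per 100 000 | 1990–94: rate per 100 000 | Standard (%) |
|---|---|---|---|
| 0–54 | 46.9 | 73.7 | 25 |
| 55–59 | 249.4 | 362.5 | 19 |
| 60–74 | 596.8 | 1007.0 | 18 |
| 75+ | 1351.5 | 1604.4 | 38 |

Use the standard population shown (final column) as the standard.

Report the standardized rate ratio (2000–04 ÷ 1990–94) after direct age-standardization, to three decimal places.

0.774

Standard weights: 0.25, 0.19, 0.18, 0.38.
2000–04: 0.2500×46.9 + 0.1900×249.4 + 0.1800×596.8 + 0.3800×1351.5 = 680.1050 per 100 000.
1990–94: 0.2500×73.7 + 0.1900×362.5 + 0.1800×1007.0 + 0.3800×1604.4 = 878.2320 per 100 000.
Ratio = 680.1050 ÷ 878.2320 = 0.77440.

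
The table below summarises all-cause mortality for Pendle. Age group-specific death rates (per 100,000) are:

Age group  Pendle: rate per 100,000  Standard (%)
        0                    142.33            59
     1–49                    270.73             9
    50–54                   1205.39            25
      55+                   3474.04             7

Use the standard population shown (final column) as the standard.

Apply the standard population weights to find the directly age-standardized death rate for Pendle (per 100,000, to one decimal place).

Standard weights: 0.59, 0.09, 0.25, 0.07.
Standardized rate: 0.5900×142.33 + 0.0900×270.73 + 0.2500×1205.39 + 0.0700×3474.04 = 652.8707 per 100,000.

652.9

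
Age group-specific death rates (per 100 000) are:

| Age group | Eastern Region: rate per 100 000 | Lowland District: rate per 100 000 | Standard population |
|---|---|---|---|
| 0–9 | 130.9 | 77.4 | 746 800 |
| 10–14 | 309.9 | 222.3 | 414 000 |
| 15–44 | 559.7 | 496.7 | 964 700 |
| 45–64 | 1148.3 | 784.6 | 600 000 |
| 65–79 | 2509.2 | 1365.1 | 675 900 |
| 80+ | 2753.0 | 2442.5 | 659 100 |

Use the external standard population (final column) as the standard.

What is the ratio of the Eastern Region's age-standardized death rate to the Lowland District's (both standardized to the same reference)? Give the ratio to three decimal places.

Standard total = 4 060 500; weights = 0.1839, 0.1020, 0.2376, 0.1478, 0.1665, 0.1623.
The Eastern Region: 0.1839×130.9 + 0.1020×309.9 + 0.2376×559.7 + 0.1478×1148.3 + 0.1665×2509.2 + 0.1623×2753.0 = 1222.8661 per 100 000.
The Lowland District: 0.1839×77.4 + 0.1020×222.3 + 0.2376×496.7 + 0.1478×784.6 + 0.1665×1365.1 + 0.1623×2442.5 = 894.5410 per 100 000.
Ratio = 1222.8661 ÷ 894.5410 = 1.36703.

1.367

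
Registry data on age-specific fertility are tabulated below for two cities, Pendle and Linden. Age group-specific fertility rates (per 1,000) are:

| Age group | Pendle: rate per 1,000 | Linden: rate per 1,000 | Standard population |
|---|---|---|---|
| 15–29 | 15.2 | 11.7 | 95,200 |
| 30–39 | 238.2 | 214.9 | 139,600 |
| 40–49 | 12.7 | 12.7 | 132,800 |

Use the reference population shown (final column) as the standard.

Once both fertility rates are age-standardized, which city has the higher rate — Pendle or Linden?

Pendle

Standard total = 367,600; weights = 0.2590, 0.3798, 0.3613.
Pendle: 0.2590×15.2 + 0.3798×238.2 + 0.3613×12.7 = 98.9835 per 1,000.
Linden: 0.2590×11.7 + 0.3798×214.9 + 0.3613×12.7 = 89.2286 per 1,000.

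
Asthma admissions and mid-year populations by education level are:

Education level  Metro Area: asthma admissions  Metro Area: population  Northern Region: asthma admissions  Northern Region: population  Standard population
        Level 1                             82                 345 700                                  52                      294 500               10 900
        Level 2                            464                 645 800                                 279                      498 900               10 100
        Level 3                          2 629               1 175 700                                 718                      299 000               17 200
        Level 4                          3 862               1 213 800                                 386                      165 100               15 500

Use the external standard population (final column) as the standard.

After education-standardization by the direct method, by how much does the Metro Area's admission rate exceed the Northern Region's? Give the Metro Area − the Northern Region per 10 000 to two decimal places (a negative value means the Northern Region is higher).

2.33

Education-specific rates per 10 000 for the Metro Area: 2.37, 7.18, 22.36, 31.82.
For the Northern Region: 1.77, 5.59, 24.01, 23.38.
Standard total = 53 700; weights = 0.2030, 0.1881, 0.3203, 0.2886.
The Metro Area: 0.2030×2.37 + 0.1881×7.18 + 0.3203×22.36 + 0.2886×31.82 = 18.1788 per 10 000.
The Northern Region: 0.2030×1.77 + 0.1881×5.59 + 0.3203×24.01 + 0.2886×23.38 = 15.8500 per 10 000.
Difference = 18.1788 − 15.8500 = 2.3288.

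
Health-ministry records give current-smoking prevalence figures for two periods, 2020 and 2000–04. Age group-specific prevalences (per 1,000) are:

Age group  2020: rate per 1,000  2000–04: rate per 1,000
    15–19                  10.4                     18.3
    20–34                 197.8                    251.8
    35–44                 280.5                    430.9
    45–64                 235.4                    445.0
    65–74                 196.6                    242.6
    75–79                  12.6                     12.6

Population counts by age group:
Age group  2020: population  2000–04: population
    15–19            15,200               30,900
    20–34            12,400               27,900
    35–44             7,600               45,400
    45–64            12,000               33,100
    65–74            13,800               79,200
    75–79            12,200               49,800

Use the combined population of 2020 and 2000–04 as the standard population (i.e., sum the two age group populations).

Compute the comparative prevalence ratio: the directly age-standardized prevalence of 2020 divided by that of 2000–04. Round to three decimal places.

0.686

Combined standard total = 339,500; weights = 0.1358, 0.1187, 0.1561, 0.1328, 0.2739, 0.1826.
2020: 0.1358×10.4 + 0.1187×197.8 + 0.1561×280.5 + 0.1328×235.4 + 0.2739×196.6 + 0.1826×12.6 = 156.1085 per 1,000.
2000–04: 0.1358×18.3 + 0.1187×251.8 + 0.1561×430.9 + 0.1328×445.0 + 0.2739×242.6 + 0.1826×12.6 = 227.5151 per 1,000.
Ratio = 156.1085 ÷ 227.5151 = 0.68615.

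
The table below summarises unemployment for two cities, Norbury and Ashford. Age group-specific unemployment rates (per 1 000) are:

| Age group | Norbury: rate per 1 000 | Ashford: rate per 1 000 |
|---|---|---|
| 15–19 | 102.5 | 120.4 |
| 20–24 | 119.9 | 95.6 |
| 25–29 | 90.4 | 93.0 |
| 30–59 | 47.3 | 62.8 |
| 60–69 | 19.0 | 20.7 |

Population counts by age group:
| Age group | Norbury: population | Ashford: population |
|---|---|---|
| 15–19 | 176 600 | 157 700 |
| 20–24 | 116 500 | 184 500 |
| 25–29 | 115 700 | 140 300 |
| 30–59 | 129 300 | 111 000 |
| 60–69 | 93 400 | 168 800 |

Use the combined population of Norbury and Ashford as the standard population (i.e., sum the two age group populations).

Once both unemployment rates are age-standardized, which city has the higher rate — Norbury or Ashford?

Combined standard total = 1 393 800; weights = 0.2398, 0.2160, 0.1837, 0.1724, 0.1881.
Norbury: 0.2398×102.5 + 0.2160×119.9 + 0.1837×90.4 + 0.1724×47.3 + 0.1881×19.0 = 78.8105 per 1 000.
Ashford: 0.2398×120.4 + 0.2160×95.6 + 0.1837×93.0 + 0.1724×62.8 + 0.1881×20.7 = 81.3257 per 1 000.
The crude rates (79.84 vs 78.89) would put Norbury higher, but that reflects its age composition; once standardized to a common age structure, Ashford has the higher underlying rate.

Ashford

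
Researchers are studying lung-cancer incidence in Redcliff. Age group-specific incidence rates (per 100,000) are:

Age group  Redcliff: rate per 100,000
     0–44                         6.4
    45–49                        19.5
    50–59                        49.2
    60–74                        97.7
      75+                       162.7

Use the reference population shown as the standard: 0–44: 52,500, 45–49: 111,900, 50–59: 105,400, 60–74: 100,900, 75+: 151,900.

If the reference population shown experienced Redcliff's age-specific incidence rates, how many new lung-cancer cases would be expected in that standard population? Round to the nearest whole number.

Expected new lung-cancer cases = Σ (standard pop × age-specific rate ÷ 100,000)
= 52,500×6.4/100,000 + 111,900×19.5/100,000 + 105,400×49.2/100,000 + 100,900×97.7/100,000 + 151,900×162.7/100,000
= 3.36 + 21.82 + 51.86 + 98.58 + 247.14 = 422.76.

423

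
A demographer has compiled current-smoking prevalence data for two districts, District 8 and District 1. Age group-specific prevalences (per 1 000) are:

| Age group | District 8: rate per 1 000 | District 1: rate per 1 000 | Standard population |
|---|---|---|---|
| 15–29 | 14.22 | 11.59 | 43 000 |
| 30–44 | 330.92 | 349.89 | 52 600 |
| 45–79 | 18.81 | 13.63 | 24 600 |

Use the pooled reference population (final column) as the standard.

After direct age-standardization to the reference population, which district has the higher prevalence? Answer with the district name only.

District 1

Standard total = 120 200; weights = 0.3577, 0.4376, 0.2047.
District 8: 0.3577×14.22 + 0.4376×330.92 + 0.2047×18.81 = 153.7486 per 1 000.
District 1: 0.3577×11.59 + 0.4376×349.89 + 0.2047×13.63 = 160.0489 per 1 000.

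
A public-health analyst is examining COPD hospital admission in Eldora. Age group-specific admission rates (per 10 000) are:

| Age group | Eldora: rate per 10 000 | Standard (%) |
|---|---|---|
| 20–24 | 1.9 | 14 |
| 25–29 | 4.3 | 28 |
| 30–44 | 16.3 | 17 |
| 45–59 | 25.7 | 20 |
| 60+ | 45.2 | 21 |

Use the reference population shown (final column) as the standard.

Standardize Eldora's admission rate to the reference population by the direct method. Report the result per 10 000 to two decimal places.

Standard weights: 0.14, 0.28, 0.17, 0.20, 0.21.
Standardized rate: 0.1400×1.9 + 0.2800×4.3 + 0.1700×16.3 + 0.2000×25.7 + 0.2100×45.2 = 18.8730 per 10 000.

18.87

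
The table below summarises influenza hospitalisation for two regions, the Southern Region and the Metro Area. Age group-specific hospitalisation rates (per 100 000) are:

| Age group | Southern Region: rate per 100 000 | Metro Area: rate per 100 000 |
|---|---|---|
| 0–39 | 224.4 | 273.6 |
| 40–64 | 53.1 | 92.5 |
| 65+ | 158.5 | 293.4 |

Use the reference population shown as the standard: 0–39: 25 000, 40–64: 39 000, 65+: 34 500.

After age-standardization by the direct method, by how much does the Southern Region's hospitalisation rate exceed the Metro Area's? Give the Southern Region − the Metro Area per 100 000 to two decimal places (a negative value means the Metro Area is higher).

Standard total = 98 500; weights = 0.2538, 0.3959, 0.3503.
The Southern Region: 0.2538×224.4 + 0.3959×53.1 + 0.3503×158.5 = 133.4939 per 100 000.
The Metro Area: 0.2538×273.6 + 0.3959×92.5 + 0.3503×293.4 = 208.8305 per 100 000.
Difference = 133.4939 − 208.8305 = -75.3365.

-75.34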